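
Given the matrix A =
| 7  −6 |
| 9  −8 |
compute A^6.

[[−125, 126], [−189, 190]]

tr A = −1 and det A = −2, so the characteristic polynomial is λ² − (−1)λ + (−2) with roots 1 and −2.
Eigenvectors give P = [[1, −2], [1, −3]] with P⁻¹ = [[3, −2], [1, −1]], and A = P·diag(1, −2)·P⁻¹.
Then A^6 = P·diag(1, 64)·P⁻¹ = [[1, −128], [1, −192]] · [[3, −2], [1, −1]] = [[−125, 126], [−189, 190]].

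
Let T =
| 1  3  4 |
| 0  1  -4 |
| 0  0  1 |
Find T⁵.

T = I + N where N = [[0, 3, 4], [0, 0, -4], [0, 0, 0]] is strictly upper-triangular, so N³ = 0.
(I + N)⁵ = I + 5·N + 10·N² = [[1, 15, -100], [0, 1, -20], [0, 0, 1]].

[[1, 15, -100], [0, 1, -20], [0, 0, 1]]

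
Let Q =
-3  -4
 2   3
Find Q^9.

[[-3, -4], [2, 3]]

Q² = I (check: tr Q = 0 and det Q = -1), so Q^9 = Q since 9 is odd.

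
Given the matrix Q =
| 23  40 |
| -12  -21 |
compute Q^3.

[[167, 280], [-84, -141]]

tr Q = 2 and det Q = -3, so the characteristic polynomial is λ² − (2)λ + (-3) with roots -1 and 3.
Eigenvectors give P = [[-5, 2], [3, -1]] with P⁻¹ = [[1, 2], [3, 5]], and Q = P·diag(-1, 3)·P⁻¹.
Then Q^3 = P·diag(-1, 27)·P⁻¹ = [[5, 54], [-3, -27]] · [[1, 2], [3, 5]] = [[167, 280], [-84, -141]].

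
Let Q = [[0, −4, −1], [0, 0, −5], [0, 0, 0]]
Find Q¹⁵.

[[0, 0, 0], [0, 0, 0], [0, 0, 0]]

Q is strictly triangular, hence nilpotent: Q³ = 0, so Q¹⁵ = 0.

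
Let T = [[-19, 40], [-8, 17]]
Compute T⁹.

[[-98419, 196840], [-39368, 78737]]

tr T = -2 and det T = -3, so the characteristic polynomial is λ² − (-2)λ + (-3) with roots -3 and 1.
Eigenvectors give P = [[5, -2], [2, -1]] with P⁻¹ = [[1, -2], [2, -5]], and T = P·diag(-3, 1)·P⁻¹.
Then T⁹ = P·diag(-19683, 1)·P⁻¹ = [[-98415, -2], [-39366, -1]] · [[1, -2], [2, -5]] = [[-98419, 196840], [-39368, 78737]].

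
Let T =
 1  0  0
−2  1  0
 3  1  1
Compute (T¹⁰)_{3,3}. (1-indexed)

T = I + N where N = [[0, 0, 0], [−2, 0, 0], [3, 1, 0]] is strictly lower-triangular, so N³ = 0.
(I + N)¹⁰ = I + 10·N + 45·N² = [[1, 0, 0], [−20, 1, 0], [−60, 10, 1]].

1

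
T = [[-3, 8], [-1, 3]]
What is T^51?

[[-3, 8], [-1, 3]]

T² = I (check: tr T = 0 and det T = -1), so T^51 = T since 51 is odd.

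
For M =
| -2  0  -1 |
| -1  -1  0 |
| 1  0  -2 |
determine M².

[[3, 0, 4], [3, 1, 1], [-4, 0, 3]]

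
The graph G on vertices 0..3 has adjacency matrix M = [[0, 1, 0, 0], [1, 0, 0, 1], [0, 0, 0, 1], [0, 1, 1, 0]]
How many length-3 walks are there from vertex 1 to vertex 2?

The number of length-3 walks from vertex 1 to vertex 2 is entry (1,2) of M³, where M is the adjacency matrix.
M² = [[1, 0, 0, 1], [0, 2, 1, 0], [0, 1, 1, 0], [1, 0, 0, 2]]
M³ = [[0, 2, 1, 0], [2, 0, 0, 3], [1, 0, 0, 2], [0, 3, 2, 0]]

0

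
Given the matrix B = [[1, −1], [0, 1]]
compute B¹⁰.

[[1, −10], [0, 1]]

B = I + N where N = [[0, −1], [0, 0]] is strictly upper-triangular, so N² = 0.
(I + N)¹⁰ = I + 10·N = [[1, −10], [0, 1]].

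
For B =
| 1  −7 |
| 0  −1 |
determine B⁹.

[[1, −7], [0, −1]]

B² = I (check: tr B = 0 and det B = −1), so B⁹ = B since 9 is odd.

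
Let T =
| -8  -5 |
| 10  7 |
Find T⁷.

tr T = -1 and det T = -6, so the characteristic polynomial is λ² − (-1)λ + (-6) with roots 2 and -3.
Eigenvectors give P = [[-1, -1], [2, 1]] with P⁻¹ = [[1, 1], [-2, -1]], and T = P·diag(2, -3)·P⁻¹.
Then T⁷ = P·diag(128, -2187)·P⁻¹ = [[-128, 2187], [256, -2187]] · [[1, 1], [-2, -1]] = [[-4502, -2315], [4630, 2443]].

[[-4502, -2315], [4630, 2443]]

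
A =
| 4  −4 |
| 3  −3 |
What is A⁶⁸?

[[4, −4], [3, −3]]

A² = A (a projection; rank 1, trace 1), so A⁶⁸ = A.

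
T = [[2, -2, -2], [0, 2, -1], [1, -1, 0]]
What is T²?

[[2, -6, -2], [-1, 5, -2], [2, -4, -1]]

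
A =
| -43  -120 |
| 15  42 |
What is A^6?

tr A = -1 and det A = -6, so the characteristic polynomial is λ² − (-1)λ + (-6) with roots -3 and 2.
Eigenvectors give P = [[-3, -8], [1, 3]] with P⁻¹ = [[-3, -8], [1, 3]], and A = P·diag(-3, 2)·P⁻¹.
Then A^6 = P·diag(729, 64)·P⁻¹ = [[-2187, -512], [729, 192]] · [[-3, -8], [1, 3]] = [[6049, 15960], [-1995, -5256]].

[[6049, 15960], [-1995, -5256]]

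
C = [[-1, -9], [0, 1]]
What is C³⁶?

C² = I (check: tr C = 0 and det C = -1), so C³⁶ = I since 36 is even.

[[1, 0], [0, 1]]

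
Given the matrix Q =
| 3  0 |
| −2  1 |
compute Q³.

[[27, 0], [−26, 1]]

tr Q = 4 and det Q = 3, so the characteristic polynomial is λ² − (4)λ + (3) with roots 3 and 1.
Eigenvectors give P = [[−1, 0], [1, 1]] with P⁻¹ = [[−1, 0], [1, 1]], and Q = P·diag(3, 1)·P⁻¹.
Then Q³ = P·diag(27, 1)·P⁻¹ = [[−27, 0], [27, 1]] · [[−1, 0], [1, 1]] = [[27, 0], [−26, 1]].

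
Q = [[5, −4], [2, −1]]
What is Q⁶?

tr Q = 4 and det Q = 3, so the characteristic polynomial is λ² − (4)λ + (3) with roots 3 and 1.
Eigenvectors give P = [[2, −1], [1, −1]] with P⁻¹ = [[1, −1], [1, −2]], and Q = P·diag(3, 1)·P⁻¹.
Then Q⁶ = P·diag(729, 1)·P⁻¹ = [[1458, −1], [729, −1]] · [[1, −1], [1, −2]] = [[1457, −1456], [728, −727]].

[[1457, −1456], [728, −727]]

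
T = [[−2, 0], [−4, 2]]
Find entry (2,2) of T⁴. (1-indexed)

tr T = 0 and det T = −4, so the characteristic polynomial is λ² − (0)λ + (−4) with roots −2 and 2.
Eigenvectors give P = [[−1, 0], [−1, 1]] with P⁻¹ = [[−1, 0], [−1, 1]], and T = P·diag(−2, 2)·P⁻¹.
Then T⁴ = P·diag(16, 16)·P⁻¹ = [[−16, 0], [−16, 16]] · [[−1, 0], [−1, 1]] = [[16, 0], [0, 16]].

16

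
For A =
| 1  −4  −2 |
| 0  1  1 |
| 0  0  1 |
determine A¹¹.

A = I + N where N = [[0, −4, −2], [0, 0, 1], [0, 0, 0]] is strictly upper-triangular, so N³ = 0.
(I + N)¹¹ = I + 11·N + 55·N² = [[1, −44, −242], [0, 1, 11], [0, 0, 1]].

[[1, −44, −242], [0, 1, 11], [0, 0, 1]]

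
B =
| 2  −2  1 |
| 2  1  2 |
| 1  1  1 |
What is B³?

B² = [[1, −5, −1], [8, −1, 6], [5, 0, 4]]
B³ = [[−9, −8, −10], [20, −11, 12], [14, −6, 9]]

[[−9, −8, −10], [20, −11, 12], [14, −6, 9]]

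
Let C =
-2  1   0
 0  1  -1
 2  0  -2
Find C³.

[[-10, 3, 3], [6, -1, -3], [24, -6, -10]]

C² = [[4, -1, -1], [-2, 1, 1], [-8, 2, 4]]
C³ = [[-10, 3, 3], [6, -1, -3], [24, -6, -10]]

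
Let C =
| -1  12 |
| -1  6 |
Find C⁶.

tr C = 5 and det C = 6, so the characteristic polynomial is λ² − (5)λ + (6) with roots 2 and 3.
Eigenvectors give P = [[4, 3], [1, 1]] with P⁻¹ = [[1, -3], [-1, 4]], and C = P·diag(2, 3)·P⁻¹.
Then C⁶ = P·diag(64, 729)·P⁻¹ = [[256, 2187], [64, 729]] · [[1, -3], [-1, 4]] = [[-1931, 7980], [-665, 2724]].

[[-1931, 7980], [-665, 2724]]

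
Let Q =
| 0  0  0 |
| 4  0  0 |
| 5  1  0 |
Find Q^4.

Q is strictly triangular, hence nilpotent: Q^3 = 0, so Q^4 = 0.

[[0, 0, 0], [0, 0, 0], [0, 0, 0]]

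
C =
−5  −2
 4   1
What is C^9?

[[−39365, −19682], [39364, 19681]]

tr C = −4 and det C = 3, so the characteristic polynomial is λ² − (−4)λ + (3) with roots −3 and −1.
Eigenvectors give P = [[−1, −1], [1, 2]] with P⁻¹ = [[−2, −1], [1, 1]], and C = P·diag(−3, −1)·P⁻¹.
Then C^9 = P·diag(−19683, −1)·P⁻¹ = [[19683, 1], [−19683, −2]] · [[−2, −1], [1, 1]] = [[−39365, −19682], [39364, 19681]].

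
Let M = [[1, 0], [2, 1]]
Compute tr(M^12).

2

M = I + N where N = [[0, 0], [2, 0]] is strictly lower-triangular, so N^2 = 0.
(I + N)^12 = I + 12·N = [[1, 0], [24, 1]].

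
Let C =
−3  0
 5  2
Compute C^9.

tr C = −1 and det C = −6, so the characteristic polynomial is λ² − (−1)λ + (−6) with roots −3 and 2.
Eigenvectors give P = [[1, 0], [−1, −1]] with P⁻¹ = [[1, 0], [−1, −1]], and C = P·diag(−3, 2)·P⁻¹.
Then C^9 = P·diag(−19683, 512)·P⁻¹ = [[−19683, 0], [19683, −512]] · [[1, 0], [−1, −1]] = [[−19683, 0], [20195, 512]].

[[−19683, 0], [20195, 512]]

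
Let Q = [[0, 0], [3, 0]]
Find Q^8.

Q is strictly triangular, hence nilpotent: Q^2 = 0, so Q^8 = 0.

[[0, 0], [0, 0]]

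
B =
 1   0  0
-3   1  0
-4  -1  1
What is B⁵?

[[1, 0, 0], [-15, 1, 0], [10, -5, 1]]

B = I + N where N = [[0, 0, 0], [-3, 0, 0], [-4, -1, 0]] is strictly lower-triangular, so N³ = 0.
(I + N)⁵ = I + 5·N + 10·N² = [[1, 0, 0], [-15, 1, 0], [10, -5, 1]].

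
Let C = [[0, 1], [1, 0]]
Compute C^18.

C² = I (check: tr C = 0 and det C = −1), so C^18 = I since 18 is even.

[[1, 0], [0, 1]]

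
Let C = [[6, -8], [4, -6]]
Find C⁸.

[[256, 0], [0, 256]]

tr C = 0 and det C = -4, so the characteristic polynomial is λ² − (0)λ + (-4) with roots -2 and 2.
Eigenvectors give P = [[1, 2], [1, 1]] with P⁻¹ = [[-1, 2], [1, -1]], and C = P·diag(-2, 2)·P⁻¹.
Then C⁸ = P·diag(256, 256)·P⁻¹ = [[256, 512], [256, 256]] · [[-1, 2], [1, -1]] = [[256, 0], [0, 256]].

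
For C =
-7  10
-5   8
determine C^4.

[[-49, 130], [-65, 146]]

tr C = 1 and det C = -6, so the characteristic polynomial is λ² − (1)λ + (-6) with roots -2 and 3.
Eigenvectors give P = [[2, 1], [1, 1]] with P⁻¹ = [[1, -1], [-1, 2]], and C = P·diag(-2, 3)·P⁻¹.
Then C^4 = P·diag(16, 81)·P⁻¹ = [[32, 81], [16, 81]] · [[1, -1], [-1, 2]] = [[-49, 130], [-65, 146]].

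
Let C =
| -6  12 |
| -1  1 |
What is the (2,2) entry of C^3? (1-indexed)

tr C = -5 and det C = 6, so the characteristic polynomial is λ² − (-5)λ + (6) with roots -2 and -3.
Eigenvectors give P = [[3, 4], [1, 1]] with P⁻¹ = [[-1, 4], [1, -3]], and C = P·diag(-2, -3)·P⁻¹.
Then C^3 = P·diag(-8, -27)·P⁻¹ = [[-24, -108], [-8, -27]] · [[-1, 4], [1, -3]] = [[-84, 228], [-19, 49]].

49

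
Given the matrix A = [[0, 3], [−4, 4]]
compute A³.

[[−48, 12], [−16, −32]]

A² = [[−12, 12], [−16, 4]]
A³ = [[−48, 12], [−16, −32]]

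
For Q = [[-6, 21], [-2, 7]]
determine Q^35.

Q² = Q (a projection; rank 1, trace 1), so Q^35 = Q.

[[-6, 21], [-2, 7]]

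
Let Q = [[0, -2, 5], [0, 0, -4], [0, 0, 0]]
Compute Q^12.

[[0, 0, 0], [0, 0, 0], [0, 0, 0]]

Q is strictly triangular, hence nilpotent: Q^3 = 0, so Q^12 = 0.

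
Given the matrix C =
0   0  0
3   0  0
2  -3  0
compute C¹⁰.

[[0, 0, 0], [0, 0, 0], [0, 0, 0]]

C is strictly triangular, hence nilpotent: C³ = 0, so C¹⁰ = 0.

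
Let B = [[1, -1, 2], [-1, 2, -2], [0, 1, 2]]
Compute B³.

B² = [[2, -1, 8], [-3, 3, -10], [-1, 4, 2]]
B³ = [[3, 4, 22], [-6, -1, -32], [-5, 11, -6]]

[[3, 4, 22], [-6, -1, -32], [-5, 11, -6]]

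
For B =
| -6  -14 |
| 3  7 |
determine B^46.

[[-6, -14], [3, 7]]

B² = B (a projection; rank 1, trace 1), so B^46 = B.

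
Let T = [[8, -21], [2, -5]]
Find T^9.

tr T = 3 and det T = 2, so the characteristic polynomial is λ² − (3)λ + (2) with roots 2 and 1.
Eigenvectors give P = [[7, 3], [2, 1]] with P⁻¹ = [[1, -3], [-2, 7]], and T = P·diag(2, 1)·P⁻¹.
Then T^9 = P·diag(512, 1)·P⁻¹ = [[3584, 3], [1024, 1]] · [[1, -3], [-2, 7]] = [[3578, -10731], [1022, -3065]].

[[3578, -10731], [1022, -3065]]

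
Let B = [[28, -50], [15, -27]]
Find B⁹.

tr B = 1 and det B = -6, so the characteristic polynomial is λ² − (1)λ + (-6) with roots 3 and -2.
Eigenvectors give P = [[2, -5], [1, -3]] with P⁻¹ = [[3, -5], [1, -2]], and B = P·diag(3, -2)·P⁻¹.
Then B⁹ = P·diag(19683, -512)·P⁻¹ = [[39366, 2560], [19683, 1536]] · [[3, -5], [1, -2]] = [[120658, -201950], [60585, -101487]].

[[120658, -201950], [60585, -101487]]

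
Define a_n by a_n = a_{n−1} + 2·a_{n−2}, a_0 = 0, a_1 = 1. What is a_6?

With companion matrix M = [[1, 2], [1, 0]], [a_n, a_{n−1}]ᵀ = M·[a_{n−1}, a_{n−2}]ᵀ, so [a_6, a_5]ᵀ = M⁵·[a_1, a_0]ᵀ.
M⁵ = [[21, 22], [11, 10]], giving [a_6, a_5]ᵀ = [[21], [11]].

21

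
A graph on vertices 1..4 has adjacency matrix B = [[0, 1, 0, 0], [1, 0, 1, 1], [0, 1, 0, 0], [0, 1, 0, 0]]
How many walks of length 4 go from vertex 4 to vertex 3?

3

The number of length-4 walks from vertex 4 to vertex 3 is entry (4,3) of B⁴, where B is the adjacency matrix.
B² = [[1, 0, 1, 1], [0, 3, 0, 0], [1, 0, 1, 1], [1, 0, 1, 1]]
B³ = [[0, 3, 0, 0], [3, 0, 3, 3], [0, 3, 0, 0], [0, 3, 0, 0]]
B⁴ = [[3, 0, 3, 3], [0, 9, 0, 0], [3, 0, 3, 3], [3, 0, 3, 3]]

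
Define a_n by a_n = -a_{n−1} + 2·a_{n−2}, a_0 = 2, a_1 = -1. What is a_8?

257

With companion matrix Q = [[-1, 2], [1, 0]], [a_n, a_{n−1}]ᵀ = Q·[a_{n−1}, a_{n−2}]ᵀ, so [a_8, a_7]ᵀ = Q⁷·[a_1, a_0]ᵀ.
Q⁷ = [[-85, 86], [43, -42]], giving [a_8, a_7]ᵀ = [[257], [-127]].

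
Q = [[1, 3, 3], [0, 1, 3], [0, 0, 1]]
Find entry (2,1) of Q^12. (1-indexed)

0

Q = I + N where N = [[0, 3, 3], [0, 0, 3], [0, 0, 0]] is strictly upper-triangular, so N^3 = 0.
(I + N)^12 = I + 12·N + 66·N^2 = [[1, 36, 630], [0, 1, 36], [0, 0, 1]].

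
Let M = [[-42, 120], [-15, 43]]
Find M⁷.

tr M = 1 and det M = -6, so the characteristic polynomial is λ² − (1)λ + (-6) with roots -2 and 3.
Eigenvectors give P = [[3, -8], [1, -3]] with P⁻¹ = [[3, -8], [1, -3]], and M = P·diag(-2, 3)·P⁻¹.
Then M⁷ = P·diag(-128, 2187)·P⁻¹ = [[-384, -17496], [-128, -6561]] · [[3, -8], [1, -3]] = [[-18648, 55560], [-6945, 20707]].

[[-18648, 55560], [-6945, 20707]]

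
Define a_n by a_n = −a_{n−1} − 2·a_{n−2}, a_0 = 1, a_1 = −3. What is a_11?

With companion matrix C = [[−1, −2], [1, 0]], [a_n, a_{n−1}]ᵀ = C·[a_{n−1}, a_{n−2}]ᵀ, so [a_11, a_10]ᵀ = C¹⁰·[a_1, a_0]ᵀ.
C¹⁰ = [[23, −22], [11, 34]], giving [a_11, a_10]ᵀ = [[−91], [1]].

−91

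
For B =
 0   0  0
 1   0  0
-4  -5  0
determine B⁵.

[[0, 0, 0], [0, 0, 0], [0, 0, 0]]

B is strictly triangular, hence nilpotent: B³ = 0, so B⁵ = 0.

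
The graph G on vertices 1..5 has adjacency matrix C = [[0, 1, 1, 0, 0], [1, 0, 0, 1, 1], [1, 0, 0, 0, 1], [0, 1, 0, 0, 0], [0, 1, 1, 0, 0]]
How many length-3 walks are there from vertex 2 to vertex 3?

0

The number of length-3 walks from vertex 2 to vertex 3 is entry (2,3) of C³, where C is the adjacency matrix.
C² = [[2, 0, 0, 1, 2], [0, 3, 2, 0, 0], [0, 2, 2, 0, 0], [1, 0, 0, 1, 1], [2, 0, 0, 1, 2]]
C³ = [[0, 5, 4, 0, 0], [5, 0, 0, 3, 5], [4, 0, 0, 2, 4], [0, 3, 2, 0, 0], [0, 5, 4, 0, 0]]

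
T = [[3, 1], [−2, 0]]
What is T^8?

tr T = 3 and det T = 2, so the characteristic polynomial is λ² − (3)λ + (2) with roots 2 and 1.
Eigenvectors give P = [[−1, −1], [1, 2]] with P⁻¹ = [[−2, −1], [1, 1]], and T = P·diag(2, 1)·P⁻¹.
Then T^8 = P·diag(256, 1)·P⁻¹ = [[−256, −1], [256, 2]] · [[−2, −1], [1, 1]] = [[511, 255], [−510, −254]].

[[511, 255], [−510, −254]]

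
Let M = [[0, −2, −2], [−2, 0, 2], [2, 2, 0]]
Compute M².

[[0, −4, −4], [4, 8, 4], [−4, −4, 0]]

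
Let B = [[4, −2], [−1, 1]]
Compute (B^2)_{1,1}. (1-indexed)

18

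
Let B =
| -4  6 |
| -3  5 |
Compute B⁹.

[[-514, 1026], [-513, 1025]]

tr B = 1 and det B = -2, so the characteristic polynomial is λ² − (1)λ + (-2) with roots -1 and 2.
Eigenvectors give P = [[2, 1], [1, 1]] with P⁻¹ = [[1, -1], [-1, 2]], and B = P·diag(-1, 2)·P⁻¹.
Then B⁹ = P·diag(-1, 512)·P⁻¹ = [[-2, 512], [-1, 512]] · [[1, -1], [-1, 2]] = [[-514, 1026], [-513, 1025]].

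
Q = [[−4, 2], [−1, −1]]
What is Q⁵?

[[−454, 422], [−211, 179]]

tr Q = −5 and det Q = 6, so the characteristic polynomial is λ² − (−5)λ + (6) with roots −2 and −3.
Eigenvectors give P = [[−1, 2], [−1, 1]] with P⁻¹ = [[1, −2], [1, −1]], and Q = P·diag(−2, −3)·P⁻¹.
Then Q⁵ = P·diag(−32, −243)·P⁻¹ = [[32, −486], [32, −243]] · [[1, −2], [1, −1]] = [[−454, 422], [−211, 179]].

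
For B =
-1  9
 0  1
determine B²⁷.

[[-1, 9], [0, 1]]

B² = I (check: tr B = 0 and det B = -1), so B²⁷ = B since 27 is odd.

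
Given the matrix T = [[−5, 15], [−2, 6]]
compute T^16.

T² = T (a projection; rank 1, trace 1), so T^16 = T.

[[−5, 15], [−2, 6]]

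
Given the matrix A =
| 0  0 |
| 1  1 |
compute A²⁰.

[[0, 0], [1, 1]]

A² = A (a projection; rank 1, trace 1), so A²⁰ = A.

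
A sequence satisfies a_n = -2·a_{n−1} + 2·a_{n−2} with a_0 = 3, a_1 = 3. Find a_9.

With companion matrix M = [[-2, 2], [1, 0]], [a_n, a_{n−1}]ᵀ = M·[a_{n−1}, a_{n−2}]ᵀ, so [a_9, a_8]ᵀ = M^8·[a_1, a_0]ᵀ.
M^8 = [[2448, -1792], [-896, 656]], giving [a_9, a_8]ᵀ = [[1968], [-720]].

1968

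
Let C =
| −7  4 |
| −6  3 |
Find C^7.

[[−6559, 4372], [−6558, 4371]]

tr C = −4 and det C = 3, so the characteristic polynomial is λ² − (−4)λ + (3) with roots −1 and −3.
Eigenvectors give P = [[2, −1], [3, −1]] with P⁻¹ = [[−1, 1], [−3, 2]], and C = P·diag(−1, −3)·P⁻¹.
Then C^7 = P·diag(−1, −2187)·P⁻¹ = [[−2, 2187], [−3, 2187]] · [[−1, 1], [−3, 2]] = [[−6559, 4372], [−6558, 4371]].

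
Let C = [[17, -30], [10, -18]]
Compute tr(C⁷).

-2059

tr C = -1 and det C = -6, so the characteristic polynomial is λ² − (-1)λ + (-6) with roots -3 and 2.
Eigenvectors give P = [[-3, 2], [-2, 1]] with P⁻¹ = [[1, -2], [2, -3]], and C = P·diag(-3, 2)·P⁻¹.
Then C⁷ = P·diag(-2187, 128)·P⁻¹ = [[6561, 256], [4374, 128]] · [[1, -2], [2, -3]] = [[7073, -13890], [4630, -9132]].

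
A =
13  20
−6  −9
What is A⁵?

[[1453, 2420], [−726, −1209]]

tr A = 4 and det A = 3, so the characteristic polynomial is λ² − (4)λ + (3) with roots 3 and 1.
Eigenvectors give P = [[−2, −5], [1, 3]] with P⁻¹ = [[−3, −5], [1, 2]], and A = P·diag(3, 1)·P⁻¹.
Then A⁵ = P·diag(243, 1)·P⁻¹ = [[−486, −5], [243, 3]] · [[−3, −5], [1, 2]] = [[1453, 2420], [−726, −1209]].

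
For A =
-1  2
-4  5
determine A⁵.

tr A = 4 and det A = 3, so the characteristic polynomial is λ² − (4)λ + (3) with roots 1 and 3.
Eigenvectors give P = [[1, 1], [1, 2]] with P⁻¹ = [[2, -1], [-1, 1]], and A = P·diag(1, 3)·P⁻¹.
Then A⁵ = P·diag(1, 243)·P⁻¹ = [[1, 243], [1, 486]] · [[2, -1], [-1, 1]] = [[-241, 242], [-484, 485]].

[[-241, 242], [-484, 485]]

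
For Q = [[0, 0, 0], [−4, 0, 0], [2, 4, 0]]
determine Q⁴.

[[0, 0, 0], [0, 0, 0], [0, 0, 0]]

Q is strictly triangular, hence nilpotent: Q³ = 0, so Q⁴ = 0.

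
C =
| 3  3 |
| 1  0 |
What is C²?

[[12, 9], [3, 3]]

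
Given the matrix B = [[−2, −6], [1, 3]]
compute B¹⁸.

[[−2, −6], [1, 3]]

B² = B (a projection; rank 1, trace 1), so B¹⁸ = B.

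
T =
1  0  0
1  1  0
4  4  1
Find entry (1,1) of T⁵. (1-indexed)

1

T = I + N where N = [[0, 0, 0], [1, 0, 0], [4, 4, 0]] is strictly lower-triangular, so N³ = 0.
(I + N)⁵ = I + 5·N + 10·N² = [[1, 0, 0], [5, 1, 0], [60, 20, 1]].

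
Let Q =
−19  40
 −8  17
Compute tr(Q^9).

−19682

tr Q = −2 and det Q = −3, so the characteristic polynomial is λ² − (−2)λ + (−3) with roots −3 and 1.
Eigenvectors give P = [[−5, −2], [−2, −1]] with P⁻¹ = [[−1, 2], [2, −5]], and Q = P·diag(−3, 1)·P⁻¹.
Then Q^9 = P·diag(−19683, 1)·P⁻¹ = [[98415, −2], [39366, −1]] · [[−1, 2], [2, −5]] = [[−98419, 196840], [−39368, 78737]].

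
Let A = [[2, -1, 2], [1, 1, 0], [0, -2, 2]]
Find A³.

[[-1, -26, 22], [6, -7, 10], [-10, -12, 4]]

A² = [[3, -7, 8], [3, 0, 2], [-2, -6, 4]]
A³ = [[-1, -26, 22], [6, -7, 10], [-10, -12, 4]]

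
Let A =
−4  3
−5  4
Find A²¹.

A² = I (check: tr A = 0 and det A = −1), so A²¹ = A since 21 is odd.

[[−4, 3], [−5, 4]]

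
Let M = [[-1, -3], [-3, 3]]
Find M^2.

[[10, -6], [-6, 18]]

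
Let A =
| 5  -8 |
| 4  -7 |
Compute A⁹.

tr A = -2 and det A = -3, so the characteristic polynomial is λ² − (-2)λ + (-3) with roots -3 and 1.
Eigenvectors give P = [[1, -2], [1, -1]] with P⁻¹ = [[-1, 2], [-1, 1]], and A = P·diag(-3, 1)·P⁻¹.
Then A⁹ = P·diag(-19683, 1)·P⁻¹ = [[-19683, -2], [-19683, -1]] · [[-1, 2], [-1, 1]] = [[19685, -39368], [19684, -39367]].

[[19685, -39368], [19684, -39367]]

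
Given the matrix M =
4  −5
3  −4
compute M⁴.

M² = I (check: tr M = 0 and det M = −1), so M⁴ = I since 4 is even.

[[1, 0], [0, 1]]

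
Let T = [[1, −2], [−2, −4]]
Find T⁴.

[[61, 150], [150, 436]]

T² = [[5, 6], [6, 20]]
T³ = [[−7, −34], [−34, −92]]
T⁴ = [[61, 150], [150, 436]]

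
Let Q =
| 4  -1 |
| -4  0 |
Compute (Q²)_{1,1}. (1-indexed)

20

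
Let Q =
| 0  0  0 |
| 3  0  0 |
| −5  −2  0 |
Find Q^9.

Q is strictly triangular, hence nilpotent: Q^3 = 0, so Q^9 = 0.

[[0, 0, 0], [0, 0, 0], [0, 0, 0]]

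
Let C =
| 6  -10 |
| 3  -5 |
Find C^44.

C² = C (a projection; rank 1, trace 1), so C^44 = C.

[[6, -10], [3, -5]]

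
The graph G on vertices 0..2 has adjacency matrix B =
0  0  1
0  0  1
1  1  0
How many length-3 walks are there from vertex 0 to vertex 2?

2

The number of length-3 walks from vertex 0 to vertex 2 is entry (0,2) of B^3, where B is the adjacency matrix.
B^2 = [[1, 1, 0], [1, 1, 0], [0, 0, 2]]
B^3 = [[0, 0, 2], [0, 0, 2], [2, 2, 0]]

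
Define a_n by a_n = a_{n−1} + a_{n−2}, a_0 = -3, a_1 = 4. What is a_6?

17

With companion matrix M = [[1, 1], [1, 0]], [a_n, a_{n−1}]ᵀ = M·[a_{n−1}, a_{n−2}]ᵀ, so [a_6, a_5]ᵀ = M^5·[a_1, a_0]ᵀ.
M^5 = [[8, 5], [5, 3]], giving [a_6, a_5]ᵀ = [[17], [11]].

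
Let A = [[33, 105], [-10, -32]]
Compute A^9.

[[140853, 424095], [-40390, -121682]]

tr A = 1 and det A = -6, so the characteristic polynomial is λ² − (1)λ + (-6) with roots 3 and -2.
Eigenvectors give P = [[-7, -3], [2, 1]] with P⁻¹ = [[-1, -3], [2, 7]], and A = P·diag(3, -2)·P⁻¹.
Then A^9 = P·diag(19683, -512)·P⁻¹ = [[-137781, 1536], [39366, -512]] · [[-1, -3], [2, 7]] = [[140853, 424095], [-40390, -121682]].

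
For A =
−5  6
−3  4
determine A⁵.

tr A = −1 and det A = −2, so the characteristic polynomial is λ² − (−1)λ + (−2) with roots 1 and −2.
Eigenvectors give P = [[−1, 2], [−1, 1]] with P⁻¹ = [[1, −2], [1, −1]], and A = P·diag(1, −2)·P⁻¹.
Then A⁵ = P·diag(1, −32)·P⁻¹ = [[−1, −64], [−1, −32]] · [[1, −2], [1, −1]] = [[−65, 66], [−33, 34]].

[[−65, 66], [−33, 34]]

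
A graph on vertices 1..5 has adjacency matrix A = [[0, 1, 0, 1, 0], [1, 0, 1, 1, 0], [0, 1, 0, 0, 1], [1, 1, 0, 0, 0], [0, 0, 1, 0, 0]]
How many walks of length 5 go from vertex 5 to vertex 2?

The number of length-5 walks from vertex 5 to vertex 2 is entry (5,2) of A⁵, where A is the adjacency matrix.
A² = [[2, 1, 1, 1, 0], [1, 3, 0, 1, 1], [1, 0, 2, 1, 0], [1, 1, 1, 2, 0], [0, 1, 0, 0, 1]]
A³ = [[2, 4, 1, 3, 1], [4, 2, 4, 4, 0], [1, 4, 0, 1, 2], [3, 4, 1, 2, 1], [1, 0, 2, 1, 0]]
A⁴ = [[7, 6, 5, 6, 1], [6, 12, 2, 6, 4], [5, 2, 6, 5, 0], [6, 6, 5, 7, 1], [1, 4, 0, 1, 2]]
A⁵ = [[12, 18, 7, 13, 5], [18, 14, 16, 18, 2], [7, 16, 2, 7, 6], [13, 18, 7, 12, 5], [5, 2, 6, 5, 0]]

2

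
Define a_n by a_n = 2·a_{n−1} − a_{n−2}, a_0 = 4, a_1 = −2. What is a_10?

With companion matrix B = [[2, −1], [1, 0]], [a_n, a_{n−1}]ᵀ = B·[a_{n−1}, a_{n−2}]ᵀ, so [a_10, a_9]ᵀ = B⁹·[a_1, a_0]ᵀ.
B⁹ = [[10, −9], [9, −8]], giving [a_10, a_9]ᵀ = [[−56], [−50]].

−56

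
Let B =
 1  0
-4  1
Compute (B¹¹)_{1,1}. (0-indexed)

1

B = I + N where N = [[0, 0], [-4, 0]] is strictly lower-triangular, so N² = 0.
(I + N)¹¹ = I + 11·N = [[1, 0], [-44, 1]].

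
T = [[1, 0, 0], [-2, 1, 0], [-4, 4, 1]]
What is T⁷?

T = I + N where N = [[0, 0, 0], [-2, 0, 0], [-4, 4, 0]] is strictly lower-triangular, so N³ = 0.
(I + N)⁷ = I + 7·N + 21·N² = [[1, 0, 0], [-14, 1, 0], [-196, 28, 1]].

[[1, 0, 0], [-14, 1, 0], [-196, 28, 1]]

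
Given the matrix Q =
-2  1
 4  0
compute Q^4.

[[80, -24], [-96, 32]]

Q^2 = [[8, -2], [-8, 4]]
Q^3 = [[-24, 8], [32, -8]]
Q^4 = [[80, -24], [-96, 32]]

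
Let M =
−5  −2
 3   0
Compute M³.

tr M = −5 and det M = 6, so the characteristic polynomial is λ² − (−5)λ + (6) with roots −2 and −3.
Eigenvectors give P = [[−2, −1], [3, 1]] with P⁻¹ = [[1, 1], [−3, −2]], and M = P·diag(−2, −3)·P⁻¹.
Then M³ = P·diag(−8, −27)·P⁻¹ = [[16, 27], [−24, −27]] · [[1, 1], [−3, −2]] = [[−65, −38], [57, 30]].

[[−65, −38], [57, 30]]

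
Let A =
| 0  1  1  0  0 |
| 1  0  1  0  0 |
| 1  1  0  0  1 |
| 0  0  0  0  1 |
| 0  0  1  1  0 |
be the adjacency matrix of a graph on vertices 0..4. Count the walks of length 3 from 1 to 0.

The number of length-3 walks from vertex 1 to vertex 0 is entry (1,0) of A³, where A is the adjacency matrix.
A² = [[2, 1, 1, 0, 1], [1, 2, 1, 0, 1], [1, 1, 3, 1, 0], [0, 0, 1, 1, 0], [1, 1, 0, 0, 2]]
A³ = [[2, 3, 4, 1, 1], [3, 2, 4, 1, 1], [4, 4, 2, 0, 4], [1, 1, 0, 0, 2], [1, 1, 4, 2, 0]]

3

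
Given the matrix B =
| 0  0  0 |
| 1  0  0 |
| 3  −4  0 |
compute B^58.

[[0, 0, 0], [0, 0, 0], [0, 0, 0]]

B is strictly triangular, hence nilpotent: B^3 = 0, so B^58 = 0.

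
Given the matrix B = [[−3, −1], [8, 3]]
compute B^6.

B² = I (check: tr B = 0 and det B = −1), so B^6 = I since 6 is even.

[[1, 0], [0, 1]]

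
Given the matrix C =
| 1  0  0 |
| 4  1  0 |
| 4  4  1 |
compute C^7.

[[1, 0, 0], [28, 1, 0], [364, 28, 1]]

C = I + N where N = [[0, 0, 0], [4, 0, 0], [4, 4, 0]] is strictly lower-triangular, so N^3 = 0.
(I + N)^7 = I + 7·N + 21·N^2 = [[1, 0, 0], [28, 1, 0], [364, 28, 1]].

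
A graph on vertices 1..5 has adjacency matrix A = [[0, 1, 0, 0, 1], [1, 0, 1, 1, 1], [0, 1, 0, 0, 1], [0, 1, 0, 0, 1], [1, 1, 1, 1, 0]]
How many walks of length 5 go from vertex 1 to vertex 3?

26

The number of length-5 walks from vertex 1 to vertex 3 is entry (1,3) of A⁵, where A is the adjacency matrix.
A² = [[2, 1, 2, 2, 1], [1, 4, 1, 1, 3], [2, 1, 2, 2, 1], [2, 1, 2, 2, 1], [1, 3, 1, 1, 4]]
A³ = [[2, 7, 2, 2, 7], [7, 6, 7, 7, 7], [2, 7, 2, 2, 7], [2, 7, 2, 2, 7], [7, 7, 7, 7, 6]]
A⁴ = [[14, 13, 14, 14, 13], [13, 28, 13, 13, 27], [14, 13, 14, 14, 13], [14, 13, 14, 14, 13], [13, 27, 13, 13, 28]]
A⁵ = [[26, 55, 26, 26, 55], [55, 66, 55, 55, 67], [26, 55, 26, 26, 55], [26, 55, 26, 26, 55], [55, 67, 55, 55, 66]]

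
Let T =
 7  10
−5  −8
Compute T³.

[[43, 70], [−35, −62]]

tr T = −1 and det T = −6, so the characteristic polynomial is λ² − (−1)λ + (−6) with roots −3 and 2.
Eigenvectors give P = [[−1, −2], [1, 1]] with P⁻¹ = [[1, 2], [−1, −1]], and T = P·diag(−3, 2)·P⁻¹.
Then T³ = P·diag(−27, 8)·P⁻¹ = [[27, −16], [−27, 8]] · [[1, 2], [−1, −1]] = [[43, 70], [−35, −62]].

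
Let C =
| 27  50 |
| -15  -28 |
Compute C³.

tr C = -1 and det C = -6, so the characteristic polynomial is λ² − (-1)λ + (-6) with roots -3 and 2.
Eigenvectors give P = [[-5, -2], [3, 1]] with P⁻¹ = [[1, 2], [-3, -5]], and C = P·diag(-3, 2)·P⁻¹.
Then C³ = P·diag(-27, 8)·P⁻¹ = [[135, -16], [-81, 8]] · [[1, 2], [-3, -5]] = [[183, 350], [-105, -202]].

[[183, 350], [-105, -202]]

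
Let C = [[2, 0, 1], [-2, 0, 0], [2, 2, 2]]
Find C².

[[6, 2, 4], [-4, 0, -2], [4, 4, 6]]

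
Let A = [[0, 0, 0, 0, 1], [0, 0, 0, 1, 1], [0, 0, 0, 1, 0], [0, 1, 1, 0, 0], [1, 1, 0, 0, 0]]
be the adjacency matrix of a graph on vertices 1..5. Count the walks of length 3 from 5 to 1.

2

The number of length-3 walks from vertex 5 to vertex 1 is entry (5,1) of A^3, where A is the adjacency matrix.
A^2 = [[1, 1, 0, 0, 0], [1, 2, 1, 0, 0], [0, 1, 1, 0, 0], [0, 0, 0, 2, 1], [0, 0, 0, 1, 2]]
A^3 = [[0, 0, 0, 1, 2], [0, 0, 0, 3, 3], [0, 0, 0, 2, 1], [1, 3, 2, 0, 0], [2, 3, 1, 0, 0]]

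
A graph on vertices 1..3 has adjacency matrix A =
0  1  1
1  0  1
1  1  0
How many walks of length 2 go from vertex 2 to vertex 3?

1

The number of length-2 walks from vertex 2 to vertex 3 is entry (2,3) of A², where A is the adjacency matrix.
A² = [[2, 1, 1], [1, 2, 1], [1, 1, 2]]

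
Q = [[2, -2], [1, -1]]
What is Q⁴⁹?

[[2, -2], [1, -1]]

Q² = Q (a projection; rank 1, trace 1), so Q⁴⁹ = Q.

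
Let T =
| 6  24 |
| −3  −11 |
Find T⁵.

[[1656, 5064], [−633, −1931]]

tr T = −5 and det T = 6, so the characteristic polynomial is λ² − (−5)λ + (6) with roots −3 and −2.
Eigenvectors give P = [[8, −3], [−3, 1]] with P⁻¹ = [[−1, −3], [−3, −8]], and T = P·diag(−3, −2)·P⁻¹.
Then T⁵ = P·diag(−243, −32)·P⁻¹ = [[−1944, 96], [729, −32]] · [[−1, −3], [−3, −8]] = [[1656, 5064], [−633, −1931]].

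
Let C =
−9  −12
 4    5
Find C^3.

[[−105, −156], [52, 77]]

tr C = −4 and det C = 3, so the characteristic polynomial is λ² − (−4)λ + (3) with roots −1 and −3.
Eigenvectors give P = [[−3, −2], [2, 1]] with P⁻¹ = [[1, 2], [−2, −3]], and C = P·diag(−1, −3)·P⁻¹.
Then C^3 = P·diag(−1, −27)·P⁻¹ = [[3, 54], [−2, −27]] · [[1, 2], [−2, −3]] = [[−105, −156], [52, 77]].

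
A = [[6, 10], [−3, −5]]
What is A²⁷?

A² = A (a projection; rank 1, trace 1), so A²⁷ = A.

[[6, 10], [−3, −5]]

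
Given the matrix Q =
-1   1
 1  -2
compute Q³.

Q² = [[2, -3], [-3, 5]]
Q³ = [[-5, 8], [8, -13]]

[[-5, 8], [8, -13]]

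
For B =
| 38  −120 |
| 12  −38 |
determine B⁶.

[[64, 0], [0, 64]]

tr B = 0 and det B = −4, so the characteristic polynomial is λ² − (0)λ + (−4) with roots 2 and −2.
Eigenvectors give P = [[−10, 3], [−3, 1]] with P⁻¹ = [[−1, 3], [−3, 10]], and B = P·diag(2, −2)·P⁻¹.
Then B⁶ = P·diag(64, 64)·P⁻¹ = [[−640, 192], [−192, 64]] · [[−1, 3], [−3, 10]] = [[64, 0], [0, 64]].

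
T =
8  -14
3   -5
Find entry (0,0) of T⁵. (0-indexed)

tr T = 3 and det T = 2, so the characteristic polynomial is λ² − (3)λ + (2) with roots 2 and 1.
Eigenvectors give P = [[7, 2], [3, 1]] with P⁻¹ = [[1, -2], [-3, 7]], and T = P·diag(2, 1)·P⁻¹.
Then T⁵ = P·diag(32, 1)·P⁻¹ = [[224, 2], [96, 1]] · [[1, -2], [-3, 7]] = [[218, -434], [93, -185]].

218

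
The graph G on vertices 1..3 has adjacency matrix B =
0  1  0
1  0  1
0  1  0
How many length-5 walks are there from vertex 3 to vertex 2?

The number of length-5 walks from vertex 3 to vertex 2 is entry (3,2) of B⁵, where B is the adjacency matrix.
B² = [[1, 0, 1], [0, 2, 0], [1, 0, 1]]
B³ = [[0, 2, 0], [2, 0, 2], [0, 2, 0]]
B⁴ = [[2, 0, 2], [0, 4, 0], [2, 0, 2]]
B⁵ = [[0, 4, 0], [4, 0, 4], [0, 4, 0]]

4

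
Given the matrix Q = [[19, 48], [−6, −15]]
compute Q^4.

[[721, 1920], [−240, −639]]

tr Q = 4 and det Q = 3, so the characteristic polynomial is λ² − (4)λ + (3) with roots 3 and 1.
Eigenvectors give P = [[−3, −8], [1, 3]] with P⁻¹ = [[−3, −8], [1, 3]], and Q = P·diag(3, 1)·P⁻¹.
Then Q^4 = P·diag(81, 1)·P⁻¹ = [[−243, −8], [81, 3]] · [[−3, −8], [1, 3]] = [[721, 1920], [−240, −639]].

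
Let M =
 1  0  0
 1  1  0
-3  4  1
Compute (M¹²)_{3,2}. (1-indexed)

M = I + N where N = [[0, 0, 0], [1, 0, 0], [-3, 4, 0]] is strictly lower-triangular, so N³ = 0.
(I + N)¹² = I + 12·N + 66·N² = [[1, 0, 0], [12, 1, 0], [228, 48, 1]].

48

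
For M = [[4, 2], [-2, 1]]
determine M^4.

M^2 = [[12, 10], [-10, -3]]
M^3 = [[28, 34], [-34, -23]]
M^4 = [[44, 90], [-90, -91]]

[[44, 90], [-90, -91]]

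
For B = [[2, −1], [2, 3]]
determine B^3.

B^2 = [[2, −5], [10, 7]]
B^3 = [[−6, −17], [34, 11]]

[[−6, −17], [34, 11]]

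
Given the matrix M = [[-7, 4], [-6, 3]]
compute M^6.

tr M = -4 and det M = 3, so the characteristic polynomial is λ² − (-4)λ + (3) with roots -3 and -1.
Eigenvectors give P = [[1, -2], [1, -3]] with P⁻¹ = [[3, -2], [1, -1]], and M = P·diag(-3, -1)·P⁻¹.
Then M^6 = P·diag(729, 1)·P⁻¹ = [[729, -2], [729, -3]] · [[3, -2], [1, -1]] = [[2185, -1456], [2184, -1455]].

[[2185, -1456], [2184, -1455]]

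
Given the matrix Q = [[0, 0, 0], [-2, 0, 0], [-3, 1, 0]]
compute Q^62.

Q is strictly triangular, hence nilpotent: Q^3 = 0, so Q^62 = 0.

[[0, 0, 0], [0, 0, 0], [0, 0, 0]]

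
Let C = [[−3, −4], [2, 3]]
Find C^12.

[[1, 0], [0, 1]]

C² = I (check: tr C = 0 and det C = −1), so C^12 = I since 12 is even.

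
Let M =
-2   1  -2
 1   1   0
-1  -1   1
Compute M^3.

[[-15, 6, -12], [6, 3, 0], [-6, -6, 3]]

M^2 = [[7, 1, 2], [-1, 2, -2], [0, -3, 3]]
M^3 = [[-15, 6, -12], [6, 3, 0], [-6, -6, 3]]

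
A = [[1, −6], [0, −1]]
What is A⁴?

A² = I (check: tr A = 0 and det A = −1), so A⁴ = I since 4 is even.

[[1, 0], [0, 1]]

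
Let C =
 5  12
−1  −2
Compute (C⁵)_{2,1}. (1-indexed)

−31

tr C = 3 and det C = 2, so the characteristic polynomial is λ² − (3)λ + (2) with roots 2 and 1.
Eigenvectors give P = [[4, −3], [−1, 1]] with P⁻¹ = [[1, 3], [1, 4]], and C = P·diag(2, 1)·P⁻¹.
Then C⁵ = P·diag(32, 1)·P⁻¹ = [[128, −3], [−32, 1]] · [[1, 3], [1, 4]] = [[125, 372], [−31, −92]].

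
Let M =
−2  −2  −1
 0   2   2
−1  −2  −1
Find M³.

[[−9, −4, 0], [2, 0, 0], [−4, −2, −1]]

M² = [[5, 2, −1], [−2, 0, 2], [3, 0, −2]]
M³ = [[−9, −4, 0], [2, 0, 0], [−4, −2, −1]]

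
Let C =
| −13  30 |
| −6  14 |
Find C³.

tr C = 1 and det C = −2, so the characteristic polynomial is λ² − (1)λ + (−2) with roots 2 and −1.
Eigenvectors give P = [[2, 5], [1, 2]] with P⁻¹ = [[−2, 5], [1, −2]], and C = P·diag(2, −1)·P⁻¹.
Then C³ = P·diag(8, −1)·P⁻¹ = [[16, −5], [8, −2]] · [[−2, 5], [1, −2]] = [[−37, 90], [−18, 44]].

[[−37, 90], [−18, 44]]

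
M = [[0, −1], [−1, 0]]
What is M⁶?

M² = I (check: tr M = 0 and det M = −1), so M⁶ = I since 6 is even.

[[1, 0], [0, 1]]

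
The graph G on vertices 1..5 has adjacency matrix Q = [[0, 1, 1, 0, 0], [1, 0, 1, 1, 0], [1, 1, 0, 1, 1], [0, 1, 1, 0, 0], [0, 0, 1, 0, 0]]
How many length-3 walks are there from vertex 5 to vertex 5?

0

The number of length-3 walks from vertex 5 to vertex 5 is entry (5,5) of Q³, where Q is the adjacency matrix.
Q² = [[2, 1, 1, 2, 1], [1, 3, 2, 1, 1], [1, 2, 4, 1, 0], [2, 1, 1, 2, 1], [1, 1, 0, 1, 1]]
Q³ = [[2, 5, 6, 2, 1], [5, 4, 6, 5, 2], [6, 6, 4, 6, 4], [2, 5, 6, 2, 1], [1, 2, 4, 1, 0]]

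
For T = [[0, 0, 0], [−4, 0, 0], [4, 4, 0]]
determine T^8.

[[0, 0, 0], [0, 0, 0], [0, 0, 0]]

T is strictly triangular, hence nilpotent: T^3 = 0, so T^8 = 0.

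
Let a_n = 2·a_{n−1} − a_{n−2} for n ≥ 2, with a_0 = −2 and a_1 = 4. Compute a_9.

52

With companion matrix C = [[2, −1], [1, 0]], [a_n, a_{n−1}]ᵀ = C·[a_{n−1}, a_{n−2}]ᵀ, so [a_9, a_8]ᵀ = C⁸·[a_1, a_0]ᵀ.
C⁸ = [[9, −8], [8, −7]], giving [a_9, a_8]ᵀ = [[52], [46]].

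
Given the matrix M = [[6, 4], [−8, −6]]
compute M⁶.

tr M = 0 and det M = −4, so the characteristic polynomial is λ² − (0)λ + (−4) with roots 2 and −2.
Eigenvectors give P = [[1, 1], [−1, −2]] with P⁻¹ = [[2, 1], [−1, −1]], and M = P·diag(2, −2)·P⁻¹.
Then M⁶ = P·diag(64, 64)·P⁻¹ = [[64, 64], [−64, −128]] · [[2, 1], [−1, −1]] = [[64, 0], [0, 64]].

[[64, 0], [0, 64]]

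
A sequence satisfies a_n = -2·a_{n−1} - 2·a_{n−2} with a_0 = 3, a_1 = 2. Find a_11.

With companion matrix C = [[-2, -2], [1, 0]], [a_n, a_{n−1}]ᵀ = C·[a_{n−1}, a_{n−2}]ᵀ, so [a_11, a_10]ᵀ = C¹⁰·[a_1, a_0]ᵀ.
C¹⁰ = [[32, 64], [-32, -32]], giving [a_11, a_10]ᵀ = [[256], [-160]].

256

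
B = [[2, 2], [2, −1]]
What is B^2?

[[8, 2], [2, 5]]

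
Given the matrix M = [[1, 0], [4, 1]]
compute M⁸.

M = I + N where N = [[0, 0], [4, 0]] is strictly lower-triangular, so N² = 0.
(I + N)⁸ = I + 8·N = [[1, 0], [32, 1]].

[[1, 0], [32, 1]]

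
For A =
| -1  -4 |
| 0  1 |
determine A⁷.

[[-1, -4], [0, 1]]

A² = I (check: tr A = 0 and det A = -1), so A⁷ = A since 7 is odd.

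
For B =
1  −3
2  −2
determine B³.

[[1, 9], [−6, 10]]

B² = [[−5, 3], [−2, −2]]
B³ = [[1, 9], [−6, 10]]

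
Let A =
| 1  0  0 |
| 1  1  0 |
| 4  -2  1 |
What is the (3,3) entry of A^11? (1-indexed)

1

A = I + N where N = [[0, 0, 0], [1, 0, 0], [4, -2, 0]] is strictly lower-triangular, so N^3 = 0.
(I + N)^11 = I + 11·N + 55·N^2 = [[1, 0, 0], [11, 1, 0], [-66, -22, 1]].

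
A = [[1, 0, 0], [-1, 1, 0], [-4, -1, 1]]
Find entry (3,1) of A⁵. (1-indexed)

-10

A = I + N where N = [[0, 0, 0], [-1, 0, 0], [-4, -1, 0]] is strictly lower-triangular, so N³ = 0.
(I + N)⁵ = I + 5·N + 10·N² = [[1, 0, 0], [-5, 1, 0], [-10, -5, 1]].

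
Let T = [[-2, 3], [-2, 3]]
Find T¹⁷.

T² = T (a projection; rank 1, trace 1), so T¹⁷ = T.

[[-2, 3], [-2, 3]]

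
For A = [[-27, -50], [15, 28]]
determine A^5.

tr A = 1 and det A = -6, so the characteristic polynomial is λ² − (1)λ + (-6) with roots 3 and -2.
Eigenvectors give P = [[-5, 2], [3, -1]] with P⁻¹ = [[1, 2], [3, 5]], and A = P·diag(3, -2)·P⁻¹.
Then A^5 = P·diag(243, -32)·P⁻¹ = [[-1215, -64], [729, 32]] · [[1, 2], [3, 5]] = [[-1407, -2750], [825, 1618]].

[[-1407, -2750], [825, 1618]]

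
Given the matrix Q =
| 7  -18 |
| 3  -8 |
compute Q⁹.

[[1027, -3078], [513, -1538]]

tr Q = -1 and det Q = -2, so the characteristic polynomial is λ² − (-1)λ + (-2) with roots 1 and -2.
Eigenvectors give P = [[3, 2], [1, 1]] with P⁻¹ = [[1, -2], [-1, 3]], and Q = P·diag(1, -2)·P⁻¹.
Then Q⁹ = P·diag(1, -512)·P⁻¹ = [[3, -1024], [1, -512]] · [[1, -2], [-1, 3]] = [[1027, -3078], [513, -1538]].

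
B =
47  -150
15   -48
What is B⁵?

[[2507, -8250], [825, -2718]]

tr B = -1 and det B = -6, so the characteristic polynomial is λ² − (-1)λ + (-6) with roots 2 and -3.
Eigenvectors give P = [[10, 3], [3, 1]] with P⁻¹ = [[1, -3], [-3, 10]], and B = P·diag(2, -3)·P⁻¹.
Then B⁵ = P·diag(32, -243)·P⁻¹ = [[320, -729], [96, -243]] · [[1, -3], [-3, 10]] = [[2507, -8250], [825, -2718]].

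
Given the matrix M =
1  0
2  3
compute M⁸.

tr M = 4 and det M = 3, so the characteristic polynomial is λ² − (4)λ + (3) with roots 1 and 3.
Eigenvectors give P = [[-1, 0], [1, 1]] with P⁻¹ = [[-1, 0], [1, 1]], and M = P·diag(1, 3)·P⁻¹.
Then M⁸ = P·diag(1, 6561)·P⁻¹ = [[-1, 0], [1, 6561]] · [[-1, 0], [1, 1]] = [[1, 0], [6560, 6561]].

[[1, 0], [6560, 6561]]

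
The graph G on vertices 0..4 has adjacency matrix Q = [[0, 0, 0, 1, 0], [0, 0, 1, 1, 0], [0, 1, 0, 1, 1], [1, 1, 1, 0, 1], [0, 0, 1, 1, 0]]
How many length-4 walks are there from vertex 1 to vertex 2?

10

The number of length-4 walks from vertex 1 to vertex 2 is entry (1,2) of Q^4, where Q is the adjacency matrix.
Q^2 = [[1, 1, 1, 0, 1], [1, 2, 1, 1, 2], [1, 1, 3, 2, 1], [0, 1, 2, 4, 1], [1, 2, 1, 1, 2]]
Q^3 = [[0, 1, 2, 4, 1], [1, 2, 5, 6, 2], [2, 5, 4, 6, 5], [4, 6, 6, 4, 6], [1, 2, 5, 6, 2]]
Q^4 = [[4, 6, 6, 4, 6], [6, 11, 10, 10, 11], [6, 10, 16, 16, 10], [4, 10, 16, 22, 10], [6, 11, 10, 10, 11]]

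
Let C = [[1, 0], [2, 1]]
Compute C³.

[[1, 0], [6, 1]]

C = I + N where N = [[0, 0], [2, 0]] is strictly lower-triangular, so N² = 0.
(I + N)³ = I + 3·N = [[1, 0], [6, 1]].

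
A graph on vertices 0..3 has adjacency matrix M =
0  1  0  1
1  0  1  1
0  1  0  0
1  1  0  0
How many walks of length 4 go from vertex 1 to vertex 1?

11

The number of length-4 walks from vertex 1 to vertex 1 is entry (1,1) of M^4, where M is the adjacency matrix.
M^2 = [[2, 1, 1, 1], [1, 3, 0, 1], [1, 0, 1, 1], [1, 1, 1, 2]]
M^3 = [[2, 4, 1, 3], [4, 2, 3, 4], [1, 3, 0, 1], [3, 4, 1, 2]]
M^4 = [[7, 6, 4, 6], [6, 11, 2, 6], [4, 2, 3, 4], [6, 6, 4, 7]]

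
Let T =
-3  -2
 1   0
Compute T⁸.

[[511, 510], [-255, -254]]

tr T = -3 and det T = 2, so the characteristic polynomial is λ² − (-3)λ + (2) with roots -1 and -2.
Eigenvectors give P = [[-1, -2], [1, 1]] with P⁻¹ = [[1, 2], [-1, -1]], and T = P·diag(-1, -2)·P⁻¹.
Then T⁸ = P·diag(1, 256)·P⁻¹ = [[-1, -512], [1, 256]] · [[1, 2], [-1, -1]] = [[511, 510], [-255, -254]].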